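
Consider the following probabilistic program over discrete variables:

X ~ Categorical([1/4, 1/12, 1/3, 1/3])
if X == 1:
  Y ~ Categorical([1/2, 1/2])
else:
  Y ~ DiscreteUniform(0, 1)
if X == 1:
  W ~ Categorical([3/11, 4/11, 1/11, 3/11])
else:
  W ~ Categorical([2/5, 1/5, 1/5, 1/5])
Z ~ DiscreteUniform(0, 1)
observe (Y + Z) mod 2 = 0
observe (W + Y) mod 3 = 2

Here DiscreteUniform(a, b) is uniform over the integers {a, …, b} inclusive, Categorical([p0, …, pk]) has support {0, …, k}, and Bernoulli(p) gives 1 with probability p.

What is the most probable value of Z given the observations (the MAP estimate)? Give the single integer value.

Enumerate traces; 8 have nonzero weight after conditioning:
  (X=0, Y=0, W=2, Z=0) weight 1/80
  (X=0, Y=1, W=1, Z=1) weight 1/80
  (X=1, Y=0, W=2, Z=0) weight 1/528
  (X=1, Y=1, W=1, Z=1) weight 1/132
  (X=2, Y=0, W=2, Z=0) weight 1/60
  (X=2, Y=1, W=1, Z=1) weight 1/60
  (X=3, Y=0, W=2, Z=0) weight 1/60
  (X=3, Y=1, W=1, Z=1) weight 1/60
Group by Z:
  weight(Z=0) = 21/440
  weight(Z=1) = 47/880
Total weight = 21/440 + 47/880 = 89/880
P(Z=0 | obs) = 21/440 / 89/880 = 42/89
P(Z=1 | obs) = 47/880 / 89/880 = 47/89
argmax = 1

argmax_v P(Z = v | obs) = 1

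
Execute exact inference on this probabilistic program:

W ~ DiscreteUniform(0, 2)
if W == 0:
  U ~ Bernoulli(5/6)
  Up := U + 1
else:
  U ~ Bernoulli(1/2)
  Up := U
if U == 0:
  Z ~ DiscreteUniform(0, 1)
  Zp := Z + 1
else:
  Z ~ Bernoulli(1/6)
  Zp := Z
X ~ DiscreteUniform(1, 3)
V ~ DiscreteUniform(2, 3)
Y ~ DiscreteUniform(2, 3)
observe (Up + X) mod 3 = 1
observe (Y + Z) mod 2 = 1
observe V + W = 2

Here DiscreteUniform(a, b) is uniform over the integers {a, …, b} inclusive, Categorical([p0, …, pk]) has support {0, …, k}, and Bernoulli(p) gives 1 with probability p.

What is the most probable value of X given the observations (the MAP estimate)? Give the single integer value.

Enumerate traces; 4 have nonzero weight after conditioning:
  (W=0, U=0, Z=0, X=3, V=2, Y=3) weight 1/432
  (W=0, U=0, Z=1, X=3, V=2, Y=2) weight 1/432
  (W=0, U=1, Z=0, X=2, V=2, Y=3) weight 25/1296
  (W=0, U=1, Z=1, X=2, V=2, Y=2) weight 5/1296
Group by X:
  weight(X=2) = 5/216
  weight(X=3) = 1/216
Total weight = 5/216 + 1/216 = 1/36
P(X=2 | obs) = 5/216 / 1/36 = 5/6
P(X=3 | obs) = 1/216 / 1/36 = 1/6
argmax = 2

argmax_v P(X = v | obs) = 2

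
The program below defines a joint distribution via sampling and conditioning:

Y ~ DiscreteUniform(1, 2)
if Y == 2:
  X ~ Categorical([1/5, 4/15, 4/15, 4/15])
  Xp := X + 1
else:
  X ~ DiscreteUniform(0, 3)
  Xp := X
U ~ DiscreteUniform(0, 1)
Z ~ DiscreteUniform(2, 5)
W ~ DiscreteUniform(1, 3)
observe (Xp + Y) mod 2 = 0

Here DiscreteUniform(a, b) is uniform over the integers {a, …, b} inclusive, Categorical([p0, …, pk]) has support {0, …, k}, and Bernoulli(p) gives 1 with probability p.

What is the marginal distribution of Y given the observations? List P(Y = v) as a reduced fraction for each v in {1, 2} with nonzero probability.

P(Y=1) = 15/31, P(Y=2) = 16/31

Enumerate traces; 96 have nonzero weight after conditioning:
  (Y=1, X=1, U=0, Z=2, W=1) weight 1/192
  (Y=1, X=1, U=0, Z=2, W=2) weight 1/192
  (Y=1, X=1, U=0, Z=2, W=3) weight 1/192
  (Y=1, X=1, U=0, Z=3, W=1) weight 1/192
  (Y=1, X=1, U=0, Z=3, W=2) weight 1/192
  (Y=1, X=1, U=0, Z=3, W=3) weight 1/192
  (Y=1, X=1, U=0, Z=4, W=1) weight 1/192
  (Y=1, X=1, U=0, Z=4, W=2) weight 1/192
  (Y=2, X=1, U=0, Z=2, W=1) weight 1/180
  … 87 more
Group by Y:
  weight(Y=1) = 1/4
  weight(Y=2) = 4/15
Total weight = 1/4 + 4/15 = 31/60
P(Y=1 | obs) = 1/4 / 31/60 = 15/31
P(Y=2 | obs) = 4/15 / 31/60 = 16/31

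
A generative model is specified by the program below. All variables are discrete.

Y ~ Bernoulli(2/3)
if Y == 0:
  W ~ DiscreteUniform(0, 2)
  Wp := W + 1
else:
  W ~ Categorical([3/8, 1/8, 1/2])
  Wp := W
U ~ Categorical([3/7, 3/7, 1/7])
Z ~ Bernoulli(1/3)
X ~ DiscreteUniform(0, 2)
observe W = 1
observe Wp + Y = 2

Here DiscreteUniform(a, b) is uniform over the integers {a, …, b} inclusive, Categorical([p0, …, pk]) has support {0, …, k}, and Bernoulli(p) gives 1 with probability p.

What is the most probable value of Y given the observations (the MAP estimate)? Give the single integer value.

argmax_v P(Y = v | obs) = 0

Enumerate traces; 36 have nonzero weight after conditioning:
  (Y=0, W=1, U=0, Z=0, X=0) weight 2/189
  (Y=0, W=1, U=0, Z=0, X=1) weight 2/189
  (Y=0, W=1, U=0, Z=0, X=2) weight 2/189
  (Y=0, W=1, U=0, Z=1, X=0) weight 1/189
  (Y=0, W=1, U=0, Z=1, X=1) weight 1/189
  (Y=0, W=1, U=0, Z=1, X=2) weight 1/189
  (Y=0, W=1, U=1, Z=0, X=0) weight 2/189
  (Y=0, W=1, U=1, Z=0, X=1) weight 2/189
  (Y=1, W=1, U=0, Z=0, X=0) weight 1/126
  … 27 more
Group by Y:
  weight(Y=0) = 1/9
  weight(Y=1) = 1/12
Total weight = 1/9 + 1/12 = 7/36
P(Y=0 | obs) = 1/9 / 7/36 = 4/7
P(Y=1 | obs) = 1/12 / 7/36 = 3/7
argmax = 0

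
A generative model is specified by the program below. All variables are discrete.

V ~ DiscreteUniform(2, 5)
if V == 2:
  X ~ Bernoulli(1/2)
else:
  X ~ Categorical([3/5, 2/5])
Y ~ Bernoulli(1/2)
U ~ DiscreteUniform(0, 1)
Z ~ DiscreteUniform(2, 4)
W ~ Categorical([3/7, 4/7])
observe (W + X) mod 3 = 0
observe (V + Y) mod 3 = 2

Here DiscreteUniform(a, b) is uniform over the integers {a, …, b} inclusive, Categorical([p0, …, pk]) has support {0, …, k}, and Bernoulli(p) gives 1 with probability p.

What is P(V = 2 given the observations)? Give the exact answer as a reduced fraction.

Enumerate traces; 18 have nonzero weight after conditioning:
  (V=2, X=0, Y=0, U=0, Z=2, W=0) weight 1/224
  (V=2, X=0, Y=0, U=0, Z=3, W=0) weight 1/224
  (V=2, X=0, Y=0, U=0, Z=4, W=0) weight 1/224
  (V=2, X=0, Y=0, U=1, Z=2, W=0) weight 1/224
  (V=2, X=0, Y=0, U=1, Z=3, W=0) weight 1/224
  (V=2, X=0, Y=0, U=1, Z=4, W=0) weight 1/224
  (V=4, X=0, Y=1, U=0, Z=2, W=0) weight 3/560
  (V=4, X=0, Y=1, U=0, Z=3, W=0) weight 3/560
  (V=5, X=0, Y=0, U=0, Z=2, W=0) weight 3/560
  … 9 more
Group by V:
  weight(V=2) = 3/112
  weight(V=4) = 9/280
  weight(V=5) = 9/280
Total weight = 3/112 + 9/280 + 9/280 = 51/560
P(V=2 | obs) = 3/112 / 51/560 = 5/17
P(V=4 | obs) = 9/280 / 51/560 = 6/17
P(V=5 | obs) = 9/280 / 51/560 = 6/17

P(V = 2 | obs) = 5/17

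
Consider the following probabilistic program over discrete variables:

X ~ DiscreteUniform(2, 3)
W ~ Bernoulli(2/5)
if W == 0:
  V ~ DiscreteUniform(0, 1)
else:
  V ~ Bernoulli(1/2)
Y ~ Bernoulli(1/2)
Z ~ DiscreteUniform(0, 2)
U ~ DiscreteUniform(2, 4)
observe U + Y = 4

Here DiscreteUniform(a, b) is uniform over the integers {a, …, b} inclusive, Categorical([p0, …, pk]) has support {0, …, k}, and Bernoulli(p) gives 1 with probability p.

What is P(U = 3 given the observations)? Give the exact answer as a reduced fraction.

Enumerate traces; 48 have nonzero weight after conditioning:
  (X=2, W=0, V=0, Y=0, Z=0, U=4) weight 1/120
  (X=2, W=0, V=0, Y=0, Z=1, U=4) weight 1/120
  (X=2, W=0, V=0, Y=0, Z=2, U=4) weight 1/120
  (X=2, W=0, V=0, Y=1, Z=0, U=3) weight 1/120
  (X=2, W=0, V=0, Y=1, Z=1, U=3) weight 1/120
  (X=2, W=0, V=0, Y=1, Z=2, U=3) weight 1/120
  (X=2, W=0, V=1, Y=0, Z=0, U=4) weight 1/120
  (X=2, W=0, V=1, Y=0, Z=1, U=4) weight 1/120
  … 40 more
Group by U:
  weight(U=3) = 1/6
  weight(U=4) = 1/6
Total weight = 1/6 + 1/6 = 1/3
P(U=3 | obs) = 1/6 / 1/3 = 1/2
P(U=4 | obs) = 1/6 / 1/3 = 1/2

P(U = 3 | obs) = 1/2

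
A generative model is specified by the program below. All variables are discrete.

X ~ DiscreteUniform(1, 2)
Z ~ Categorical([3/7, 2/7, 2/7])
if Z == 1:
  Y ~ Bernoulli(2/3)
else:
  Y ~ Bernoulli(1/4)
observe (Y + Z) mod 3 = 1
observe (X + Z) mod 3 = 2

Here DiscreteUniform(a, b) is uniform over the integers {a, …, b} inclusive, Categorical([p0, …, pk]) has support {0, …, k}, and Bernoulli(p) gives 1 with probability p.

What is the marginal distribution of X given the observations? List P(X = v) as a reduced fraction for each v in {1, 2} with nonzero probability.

Enumerate traces; 2 have nonzero weight after conditioning:
  (X=1, Z=1, Y=0) weight 1/21
  (X=2, Z=0, Y=1) weight 3/56
Group by X:
  weight(X=1) = 1/21
  weight(X=2) = 3/56
Total weight = 1/21 + 3/56 = 17/168
P(X=1 | obs) = 1/21 / 17/168 = 8/17
P(X=2 | obs) = 3/56 / 17/168 = 9/17

P(X=1) = 8/17, P(X=2) = 9/17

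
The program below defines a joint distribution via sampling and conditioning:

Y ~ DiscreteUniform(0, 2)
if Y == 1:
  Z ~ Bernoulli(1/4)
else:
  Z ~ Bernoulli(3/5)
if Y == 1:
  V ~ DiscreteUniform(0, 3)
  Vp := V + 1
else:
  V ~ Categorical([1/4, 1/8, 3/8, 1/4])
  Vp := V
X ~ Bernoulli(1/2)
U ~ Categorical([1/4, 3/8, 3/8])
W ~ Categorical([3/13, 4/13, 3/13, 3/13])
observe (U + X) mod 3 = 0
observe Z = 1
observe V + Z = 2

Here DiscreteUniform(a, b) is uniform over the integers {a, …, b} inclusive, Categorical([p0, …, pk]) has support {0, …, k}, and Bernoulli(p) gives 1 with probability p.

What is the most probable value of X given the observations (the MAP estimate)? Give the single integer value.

argmax_v P(X = v | obs) = 1

Enumerate traces; 24 have nonzero weight after conditioning:
  (Y=0, Z=1, V=1, X=0, U=0, W=0) weight 3/4160
  (Y=0, Z=1, V=1, X=0, U=0, W=1) weight 1/1040
  (Y=0, Z=1, V=1, X=0, U=0, W=2) weight 3/4160
  (Y=0, Z=1, V=1, X=0, U=0, W=3) weight 3/4160
  (Y=0, Z=1, V=1, X=1, U=2, W=0) weight 9/8320
  (Y=0, Z=1, V=1, X=1, U=2, W=1) weight 3/2080
  (Y=0, Z=1, V=1, X=1, U=2, W=2) weight 9/8320
  (Y=0, Z=1, V=1, X=1, U=2, W=3) weight 9/8320
  … 16 more
Group by X:
  weight(X=0) = 17/1920
  weight(X=1) = 17/1280
Total weight = 17/1920 + 17/1280 = 17/768
P(X=0 | obs) = 17/1920 / 17/768 = 2/5
P(X=1 | obs) = 17/1280 / 17/768 = 3/5
argmax = 1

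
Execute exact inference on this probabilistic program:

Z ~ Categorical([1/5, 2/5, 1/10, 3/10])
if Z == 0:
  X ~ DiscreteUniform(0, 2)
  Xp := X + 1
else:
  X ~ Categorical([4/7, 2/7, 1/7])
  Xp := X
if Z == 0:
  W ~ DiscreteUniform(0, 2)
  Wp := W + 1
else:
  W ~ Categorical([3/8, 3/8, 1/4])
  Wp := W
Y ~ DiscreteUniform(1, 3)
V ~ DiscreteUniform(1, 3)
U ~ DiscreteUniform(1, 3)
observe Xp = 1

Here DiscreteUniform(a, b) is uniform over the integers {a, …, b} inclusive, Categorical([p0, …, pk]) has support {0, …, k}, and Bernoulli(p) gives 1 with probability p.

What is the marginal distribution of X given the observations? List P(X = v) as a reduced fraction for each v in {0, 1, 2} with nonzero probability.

Enumerate traces; 324 have nonzero weight after conditioning:
  (Z=0, X=0, W=0, Y=1, V=1, U=1) weight 1/1215
  (Z=0, X=0, W=0, Y=1, V=1, U=2) weight 1/1215
  (Z=0, X=0, W=0, Y=1, V=1, U=3) weight 1/1215
  (Z=0, X=0, W=0, Y=1, V=2, U=1) weight 1/1215
  (Z=0, X=0, W=0, Y=1, V=2, U=2) weight 1/1215
  (Z=0, X=0, W=0, Y=1, V=2, U=3) weight 1/1215
  (Z=0, X=0, W=0, Y=1, V=3, U=1) weight 1/1215
  (Z=0, X=0, W=0, Y=1, V=3, U=2) weight 1/1215
  (Z=1, X=1, W=0, Y=1, V=1, U=1) weight 1/630
  … 315 more
Group by X:
  weight(X=0) = 1/15
  weight(X=1) = 8/35
Total weight = 1/15 + 8/35 = 31/105
P(X=0 | obs) = 1/15 / 31/105 = 7/31
P(X=1 | obs) = 8/35 / 31/105 = 24/31

P(X=0) = 7/31, P(X=1) = 24/31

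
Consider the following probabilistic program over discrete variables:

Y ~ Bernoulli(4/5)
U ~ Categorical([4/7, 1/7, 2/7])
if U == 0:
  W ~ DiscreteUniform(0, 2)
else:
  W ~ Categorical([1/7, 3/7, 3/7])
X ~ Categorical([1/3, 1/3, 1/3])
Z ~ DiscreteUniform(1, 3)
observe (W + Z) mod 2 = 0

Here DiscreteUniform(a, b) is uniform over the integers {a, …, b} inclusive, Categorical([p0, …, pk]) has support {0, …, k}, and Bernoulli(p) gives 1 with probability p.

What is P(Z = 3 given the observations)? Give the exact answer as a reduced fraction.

Enumerate traces; 72 have nonzero weight after conditioning:
  (Y=0, U=0, W=0, X=0, Z=2) weight 4/945
  (Y=0, U=0, W=0, X=1, Z=2) weight 4/945
  (Y=0, U=0, W=0, X=2, Z=2) weight 4/945
  (Y=0, U=0, W=1, X=0, Z=1) weight 4/945
  (Y=0, U=0, W=1, X=0, Z=3) weight 4/945
  (Y=0, U=0, W=1, X=1, Z=1) weight 4/945
  (Y=0, U=0, W=1, X=1, Z=3) weight 4/945
  (Y=0, U=0, W=1, X=2, Z=1) weight 4/945
  … 64 more
Group by Z:
  weight(Z=1) = 55/441
  weight(Z=2) = 92/441
  weight(Z=3) = 55/441
Total weight = 55/441 + 92/441 + 55/441 = 202/441
P(Z=1 | obs) = 55/441 / 202/441 = 55/202
P(Z=2 | obs) = 92/441 / 202/441 = 46/101
P(Z=3 | obs) = 55/441 / 202/441 = 55/202

P(Z = 3 | obs) = 55/202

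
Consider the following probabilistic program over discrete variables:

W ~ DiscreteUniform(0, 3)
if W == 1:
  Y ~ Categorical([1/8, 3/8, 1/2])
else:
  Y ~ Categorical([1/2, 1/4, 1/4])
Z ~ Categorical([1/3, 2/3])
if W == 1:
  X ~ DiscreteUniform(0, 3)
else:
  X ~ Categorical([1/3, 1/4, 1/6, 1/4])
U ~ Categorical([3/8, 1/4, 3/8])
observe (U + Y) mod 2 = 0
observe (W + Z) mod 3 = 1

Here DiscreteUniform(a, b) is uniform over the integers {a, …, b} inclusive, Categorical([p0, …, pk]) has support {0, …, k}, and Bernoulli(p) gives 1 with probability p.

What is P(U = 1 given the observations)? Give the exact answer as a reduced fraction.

P(U = 1 | obs) = 11/98

Enumerate traces; 60 have nonzero weight after conditioning:
  (W=0, Y=0, Z=1, X=0, U=0) weight 1/96
  (W=0, Y=0, Z=1, X=0, U=2) weight 1/96
  (W=0, Y=0, Z=1, X=1, U=0) weight 1/128
  (W=0, Y=0, Z=1, X=1, U=2) weight 1/128
  (W=0, Y=0, Z=1, X=2, U=0) weight 1/192
  (W=0, Y=0, Z=1, X=2, U=2) weight 1/192
  (W=0, Y=0, Z=1, X=3, U=0) weight 1/128
  (W=0, Y=0, Z=1, X=3, U=2) weight 1/128
  (W=0, Y=1, Z=1, X=0, U=1) weight 1/288
  … 51 more
Group by U:
  weight(U=0) = 29/256
  weight(U=1) = 11/384
  weight(U=2) = 29/256
Total weight = 29/256 + 11/384 + 29/256 = 49/192
P(U=0 | obs) = 29/256 / 49/192 = 87/196
P(U=1 | obs) = 11/384 / 49/192 = 11/98
P(U=2 | obs) = 29/256 / 49/192 = 87/196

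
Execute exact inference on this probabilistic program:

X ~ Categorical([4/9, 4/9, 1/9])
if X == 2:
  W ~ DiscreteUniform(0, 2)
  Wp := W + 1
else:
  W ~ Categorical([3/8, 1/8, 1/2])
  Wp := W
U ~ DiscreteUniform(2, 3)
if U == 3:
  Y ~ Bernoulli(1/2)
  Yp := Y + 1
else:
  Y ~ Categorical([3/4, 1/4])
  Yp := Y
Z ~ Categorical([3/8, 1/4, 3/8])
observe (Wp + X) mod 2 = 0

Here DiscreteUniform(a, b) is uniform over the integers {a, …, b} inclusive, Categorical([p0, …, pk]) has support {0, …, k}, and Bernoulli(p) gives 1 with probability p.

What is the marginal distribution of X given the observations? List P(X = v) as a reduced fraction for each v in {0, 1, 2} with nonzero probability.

P(X=0) = 21/26, P(X=1) = 3/26, P(X=2) = 1/13

Enumerate traces; 48 have nonzero weight after conditioning:
  (X=0, W=0, U=2, Y=0, Z=0) weight 3/128
  (X=0, W=0, U=2, Y=0, Z=1) weight 1/64
  (X=0, W=0, U=2, Y=0, Z=2) weight 3/128
  (X=0, W=0, U=2, Y=1, Z=0) weight 1/128
  (X=0, W=0, U=2, Y=1, Z=1) weight 1/192
  (X=0, W=0, U=2, Y=1, Z=2) weight 1/128
  (X=0, W=0, U=3, Y=0, Z=0) weight 1/64
  (X=0, W=0, U=3, Y=0, Z=1) weight 1/96
  (X=1, W=1, U=2, Y=0, Z=0) weight 1/128
  (X=2, W=1, U=2, Y=0, Z=0) weight 1/192
  … 38 more
Group by X:
  weight(X=0) = 7/18
  weight(X=1) = 1/18
  weight(X=2) = 1/27
Total weight = 7/18 + 1/18 + 1/27 = 13/27
P(X=0 | obs) = 7/18 / 13/27 = 21/26
P(X=1 | obs) = 1/18 / 13/27 = 3/26
P(X=2 | obs) = 1/27 / 13/27 = 1/13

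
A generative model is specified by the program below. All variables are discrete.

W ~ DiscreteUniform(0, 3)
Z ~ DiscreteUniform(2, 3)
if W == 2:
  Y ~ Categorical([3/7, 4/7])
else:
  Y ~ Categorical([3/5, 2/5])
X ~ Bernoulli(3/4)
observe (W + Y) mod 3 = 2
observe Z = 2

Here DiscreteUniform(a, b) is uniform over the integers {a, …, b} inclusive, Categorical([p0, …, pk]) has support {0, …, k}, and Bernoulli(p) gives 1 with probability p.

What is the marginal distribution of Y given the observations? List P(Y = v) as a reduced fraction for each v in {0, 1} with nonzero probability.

P(Y=0) = 15/29, P(Y=1) = 14/29

Enumerate traces; 4 have nonzero weight after conditioning:
  (W=1, Z=2, Y=1, X=0) weight 1/80
  (W=1, Z=2, Y=1, X=1) weight 3/80
  (W=2, Z=2, Y=0, X=0) weight 3/224
  (W=2, Z=2, Y=0, X=1) weight 9/224
Group by Y:
  weight(Y=0) = 3/56
  weight(Y=1) = 1/20
Total weight = 3/56 + 1/20 = 29/280
P(Y=0 | obs) = 3/56 / 29/280 = 15/29
P(Y=1 | obs) = 1/20 / 29/280 = 14/29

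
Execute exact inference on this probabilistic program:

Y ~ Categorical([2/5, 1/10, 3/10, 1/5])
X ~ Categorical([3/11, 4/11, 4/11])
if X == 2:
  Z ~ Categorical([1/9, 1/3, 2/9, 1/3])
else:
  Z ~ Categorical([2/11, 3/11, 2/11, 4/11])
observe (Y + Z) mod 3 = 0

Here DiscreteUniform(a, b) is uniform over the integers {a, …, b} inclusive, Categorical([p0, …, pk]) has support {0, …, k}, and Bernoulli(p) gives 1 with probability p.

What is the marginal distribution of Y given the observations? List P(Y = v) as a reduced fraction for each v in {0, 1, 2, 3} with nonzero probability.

P(Y=0) = 2216/4501, P(Y=1) = 214/4501, P(Y=2) = 963/4501, P(Y=3) = 1108/4501

Enumerate traces; 18 have nonzero weight after conditioning:
  (Y=0, X=0, Z=0) weight 12/605
  (Y=0, X=0, Z=3) weight 24/605
  (Y=0, X=1, Z=0) weight 16/605
  (Y=0, X=1, Z=3) weight 32/605
  (Y=0, X=2, Z=0) weight 8/495
  (Y=0, X=2, Z=3) weight 8/165
  (Y=1, X=0, Z=2) weight 3/605
  (Y=1, X=1, Z=2) weight 4/605
  (Y=2, X=0, Z=1) weight 27/1210
  (Y=3, X=0, Z=0) weight 6/605
  … 8 more
Group by Y:
  weight(Y=0) = 1108/5445
  weight(Y=1) = 107/5445
  weight(Y=2) = 107/1210
  weight(Y=3) = 554/5445
Total weight = 1108/5445 + 107/5445 + 107/1210 + 554/5445 = 4501/10890
P(Y=0 | obs) = 1108/5445 / 4501/10890 = 2216/4501
P(Y=1 | obs) = 107/5445 / 4501/10890 = 214/4501
P(Y=2 | obs) = 107/1210 / 4501/10890 = 963/4501
P(Y=3 | obs) = 554/5445 / 4501/10890 = 1108/4501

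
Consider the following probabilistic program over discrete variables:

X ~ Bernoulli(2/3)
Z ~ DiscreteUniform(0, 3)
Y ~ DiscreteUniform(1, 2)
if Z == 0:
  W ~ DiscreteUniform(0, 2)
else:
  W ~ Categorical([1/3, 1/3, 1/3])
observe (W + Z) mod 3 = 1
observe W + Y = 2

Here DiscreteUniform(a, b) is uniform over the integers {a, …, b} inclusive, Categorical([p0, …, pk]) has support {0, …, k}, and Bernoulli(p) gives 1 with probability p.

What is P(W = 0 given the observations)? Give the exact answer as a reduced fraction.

P(W = 0 | obs) = 1/3

Enumerate traces; 6 have nonzero weight after conditioning:
  (X=0, Z=0, Y=1, W=1) weight 1/72
  (X=0, Z=1, Y=2, W=0) weight 1/72
  (X=0, Z=3, Y=1, W=1) weight 1/72
  (X=1, Z=0, Y=1, W=1) weight 1/36
  (X=1, Z=1, Y=2, W=0) weight 1/36
  (X=1, Z=3, Y=1, W=1) weight 1/36
Group by W:
  weight(W=0) = 1/24
  weight(W=1) = 1/12
Total weight = 1/24 + 1/12 = 1/8
P(W=0 | obs) = 1/24 / 1/8 = 1/3
P(W=1 | obs) = 1/12 / 1/8 = 2/3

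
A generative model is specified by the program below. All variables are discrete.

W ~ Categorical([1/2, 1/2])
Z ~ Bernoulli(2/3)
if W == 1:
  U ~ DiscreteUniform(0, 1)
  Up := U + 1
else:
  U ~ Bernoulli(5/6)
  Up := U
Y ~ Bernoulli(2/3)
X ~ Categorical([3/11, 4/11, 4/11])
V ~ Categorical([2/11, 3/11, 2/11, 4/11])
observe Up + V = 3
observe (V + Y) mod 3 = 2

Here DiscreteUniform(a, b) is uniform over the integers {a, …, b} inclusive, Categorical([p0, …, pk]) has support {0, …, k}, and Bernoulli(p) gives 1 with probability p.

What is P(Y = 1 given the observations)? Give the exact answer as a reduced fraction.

Enumerate traces; 18 have nonzero weight after conditioning:
  (W=0, Z=0, U=1, Y=0, X=0, V=2) weight 5/2178
  (W=0, Z=0, U=1, Y=0, X=1, V=2) weight 10/3267
  (W=0, Z=0, U=1, Y=0, X=2, V=2) weight 10/3267
  (W=0, Z=1, U=1, Y=0, X=0, V=2) weight 5/1089
  (W=0, Z=1, U=1, Y=0, X=1, V=2) weight 20/3267
  (W=0, Z=1, U=1, Y=0, X=2, V=2) weight 20/3267
  (W=1, Z=0, U=0, Y=0, X=0, V=2) weight 1/726
  (W=1, Z=0, U=0, Y=0, X=1, V=2) weight 2/1089
  (W=1, Z=0, U=1, Y=1, X=0, V=1) weight 1/242
  … 9 more
Group by Y:
  weight(Y=0) = 4/99
  weight(Y=1) = 1/22
Total weight = 4/99 + 1/22 = 17/198
P(Y=0 | obs) = 4/99 / 17/198 = 8/17
P(Y=1 | obs) = 1/22 / 17/198 = 9/17

P(Y = 1 | obs) = 9/17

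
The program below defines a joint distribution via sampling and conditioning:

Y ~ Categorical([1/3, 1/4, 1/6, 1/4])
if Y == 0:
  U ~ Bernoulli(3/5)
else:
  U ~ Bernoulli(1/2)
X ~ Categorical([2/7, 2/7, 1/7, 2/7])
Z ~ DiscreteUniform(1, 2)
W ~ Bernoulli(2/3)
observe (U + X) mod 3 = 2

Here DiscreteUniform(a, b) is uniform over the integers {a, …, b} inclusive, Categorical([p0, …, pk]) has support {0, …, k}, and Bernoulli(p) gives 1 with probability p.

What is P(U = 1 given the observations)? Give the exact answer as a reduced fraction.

P(U = 1 | obs) = 16/23

Enumerate traces; 32 have nonzero weight after conditioning:
  (Y=0, U=0, X=2, Z=1, W=0) weight 1/315
  (Y=0, U=0, X=2, Z=1, W=1) weight 2/315
  (Y=0, U=0, X=2, Z=2, W=0) weight 1/315
  (Y=0, U=0, X=2, Z=2, W=1) weight 2/315
  (Y=0, U=1, X=1, Z=1, W=0) weight 1/105
  (Y=0, U=1, X=1, Z=1, W=1) weight 2/105
  (Y=0, U=1, X=1, Z=2, W=0) weight 1/105
  (Y=0, U=1, X=1, Z=2, W=1) weight 2/105
  … 24 more
Group by U:
  weight(U=0) = 1/15
  weight(U=1) = 16/105
Total weight = 1/15 + 16/105 = 23/105
P(U=0 | obs) = 1/15 / 23/105 = 7/23
P(U=1 | obs) = 16/105 / 23/105 = 16/23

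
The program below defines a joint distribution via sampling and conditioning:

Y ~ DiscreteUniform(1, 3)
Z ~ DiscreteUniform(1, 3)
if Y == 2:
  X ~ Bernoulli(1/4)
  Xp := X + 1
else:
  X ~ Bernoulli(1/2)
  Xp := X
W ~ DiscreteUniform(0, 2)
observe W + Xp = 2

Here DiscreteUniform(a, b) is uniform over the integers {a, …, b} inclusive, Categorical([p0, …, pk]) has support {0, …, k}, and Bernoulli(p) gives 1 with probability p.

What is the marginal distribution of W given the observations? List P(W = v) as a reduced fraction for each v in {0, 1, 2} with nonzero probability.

Enumerate traces; 18 have nonzero weight after conditioning:
  (Y=1, Z=1, X=0, W=2) weight 1/54
  (Y=1, Z=1, X=1, W=1) weight 1/54
  (Y=1, Z=2, X=0, W=2) weight 1/54
  (Y=1, Z=2, X=1, W=1) weight 1/54
  (Y=1, Z=3, X=0, W=2) weight 1/54
  (Y=1, Z=3, X=1, W=1) weight 1/54
  (Y=2, Z=1, X=0, W=1) weight 1/36
  (Y=2, Z=1, X=1, W=0) weight 1/108
  … 10 more
Group by W:
  weight(W=0) = 1/36
  weight(W=1) = 7/36
  weight(W=2) = 1/9
Total weight = 1/36 + 7/36 + 1/9 = 1/3
P(W=0 | obs) = 1/36 / 1/3 = 1/12
P(W=1 | obs) = 7/36 / 1/3 = 7/12
P(W=2 | obs) = 1/9 / 1/3 = 1/3

P(W=0) = 1/12, P(W=1) = 7/12, P(W=2) = 1/3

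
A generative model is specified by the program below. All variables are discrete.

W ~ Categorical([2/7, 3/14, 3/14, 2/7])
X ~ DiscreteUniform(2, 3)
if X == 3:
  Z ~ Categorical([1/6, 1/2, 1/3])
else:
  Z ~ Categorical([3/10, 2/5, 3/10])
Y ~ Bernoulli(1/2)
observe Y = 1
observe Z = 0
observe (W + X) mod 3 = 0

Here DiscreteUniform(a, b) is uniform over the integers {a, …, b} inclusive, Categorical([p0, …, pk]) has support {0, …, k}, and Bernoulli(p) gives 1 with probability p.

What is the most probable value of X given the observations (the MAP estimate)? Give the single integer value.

Enumerate traces; 3 have nonzero weight after conditioning:
  (W=0, X=3, Z=0, Y=1) weight 1/84
  (W=1, X=2, Z=0, Y=1) weight 9/560
  (W=3, X=3, Z=0, Y=1) weight 1/84
Group by X:
  weight(X=2) = 9/560
  weight(X=3) = 1/42
Total weight = 9/560 + 1/42 = 67/1680
P(X=2 | obs) = 9/560 / 67/1680 = 27/67
P(X=3 | obs) = 1/42 / 67/1680 = 40/67
argmax = 3

argmax_v P(X = v | obs) = 3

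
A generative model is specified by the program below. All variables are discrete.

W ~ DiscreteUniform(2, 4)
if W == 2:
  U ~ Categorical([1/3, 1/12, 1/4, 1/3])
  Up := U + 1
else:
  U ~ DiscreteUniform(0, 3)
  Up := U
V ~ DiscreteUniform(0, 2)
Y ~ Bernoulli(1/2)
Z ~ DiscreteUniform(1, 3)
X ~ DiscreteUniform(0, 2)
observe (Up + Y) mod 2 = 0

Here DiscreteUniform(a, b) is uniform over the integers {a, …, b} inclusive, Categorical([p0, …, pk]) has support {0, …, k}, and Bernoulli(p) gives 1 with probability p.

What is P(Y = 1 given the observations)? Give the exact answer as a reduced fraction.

P(Y = 1 | obs) = 19/36

Enumerate traces; 324 have nonzero weight after conditioning:
  (W=2, U=0, V=0, Y=1, Z=1, X=0) weight 1/486
  (W=2, U=0, V=0, Y=1, Z=1, X=1) weight 1/486
  (W=2, U=0, V=0, Y=1, Z=1, X=2) weight 1/486
  (W=2, U=0, V=0, Y=1, Z=2, X=0) weight 1/486
  (W=2, U=0, V=0, Y=1, Z=2, X=1) weight 1/486
  (W=2, U=0, V=0, Y=1, Z=2, X=2) weight 1/486
  (W=2, U=0, V=0, Y=1, Z=3, X=0) weight 1/486
  (W=2, U=0, V=0, Y=1, Z=3, X=1) weight 1/486
  (W=2, U=1, V=0, Y=0, Z=1, X=0) weight 1/1944
  … 315 more
Group by Y:
  weight(Y=0) = 17/72
  weight(Y=1) = 19/72
Total weight = 17/72 + 19/72 = 1/2
P(Y=0 | obs) = 17/72 / 1/2 = 17/36
P(Y=1 | obs) = 19/72 / 1/2 = 19/36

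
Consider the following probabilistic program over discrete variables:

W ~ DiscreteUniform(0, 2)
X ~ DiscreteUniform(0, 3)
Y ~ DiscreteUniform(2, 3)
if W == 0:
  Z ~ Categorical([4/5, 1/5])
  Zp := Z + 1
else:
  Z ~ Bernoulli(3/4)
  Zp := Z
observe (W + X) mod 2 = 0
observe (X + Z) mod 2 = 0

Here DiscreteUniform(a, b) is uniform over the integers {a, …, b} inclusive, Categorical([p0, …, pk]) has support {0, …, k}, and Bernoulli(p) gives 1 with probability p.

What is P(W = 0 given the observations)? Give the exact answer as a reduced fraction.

P(W = 0 | obs) = 4/9

Enumerate traces; 12 have nonzero weight after conditioning:
  (W=0, X=0, Y=2, Z=0) weight 1/30
  (W=0, X=0, Y=3, Z=0) weight 1/30
  (W=0, X=2, Y=2, Z=0) weight 1/30
  (W=0, X=2, Y=3, Z=0) weight 1/30
  (W=1, X=1, Y=2, Z=1) weight 1/32
  (W=1, X=1, Y=3, Z=1) weight 1/32
  (W=1, X=3, Y=2, Z=1) weight 1/32
  (W=1, X=3, Y=3, Z=1) weight 1/32
  (W=2, X=0, Y=2, Z=0) weight 1/96
  … 3 more
Group by W:
  weight(W=0) = 2/15
  weight(W=1) = 1/8
  weight(W=2) = 1/24
Total weight = 2/15 + 1/8 + 1/24 = 3/10
P(W=0 | obs) = 2/15 / 3/10 = 4/9
P(W=1 | obs) = 1/8 / 3/10 = 5/12
P(W=2 | obs) = 1/24 / 3/10 = 5/36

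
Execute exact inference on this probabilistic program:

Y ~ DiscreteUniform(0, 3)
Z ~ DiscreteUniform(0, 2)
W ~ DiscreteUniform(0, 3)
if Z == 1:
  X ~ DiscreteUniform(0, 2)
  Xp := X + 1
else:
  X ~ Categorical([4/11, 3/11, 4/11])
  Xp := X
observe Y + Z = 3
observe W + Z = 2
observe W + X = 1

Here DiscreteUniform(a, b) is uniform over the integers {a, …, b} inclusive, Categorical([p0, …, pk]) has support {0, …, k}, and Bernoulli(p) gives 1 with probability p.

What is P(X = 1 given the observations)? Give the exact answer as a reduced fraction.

Enumerate traces; 2 have nonzero weight after conditioning:
  (Y=1, Z=2, W=0, X=1) weight 1/176
  (Y=2, Z=1, W=1, X=0) weight 1/144
Group by X:
  weight(X=0) = 1/144
  weight(X=1) = 1/176
Total weight = 1/144 + 1/176 = 5/396
P(X=0 | obs) = 1/144 / 5/396 = 11/20
P(X=1 | obs) = 1/176 / 5/396 = 9/20

P(X = 1 | obs) = 9/20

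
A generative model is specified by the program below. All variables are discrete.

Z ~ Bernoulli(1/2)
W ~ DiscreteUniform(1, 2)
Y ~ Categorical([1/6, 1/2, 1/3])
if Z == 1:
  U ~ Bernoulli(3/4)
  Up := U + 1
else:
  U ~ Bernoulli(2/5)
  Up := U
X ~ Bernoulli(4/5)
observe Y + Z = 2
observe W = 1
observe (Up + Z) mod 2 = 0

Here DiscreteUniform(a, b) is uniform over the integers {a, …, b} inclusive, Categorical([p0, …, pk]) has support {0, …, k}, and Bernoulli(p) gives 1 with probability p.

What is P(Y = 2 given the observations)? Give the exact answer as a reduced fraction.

P(Y = 2 | obs) = 8/13

Enumerate traces; 4 have nonzero weight after conditioning:
  (Z=0, W=1, Y=2, U=0, X=0) weight 1/100
  (Z=0, W=1, Y=2, U=0, X=1) weight 1/25
  (Z=1, W=1, Y=1, U=0, X=0) weight 1/160
  (Z=1, W=1, Y=1, U=0, X=1) weight 1/40
Group by Y:
  weight(Y=1) = 1/32
  weight(Y=2) = 1/20
Total weight = 1/32 + 1/20 = 13/160
P(Y=1 | obs) = 1/32 / 13/160 = 5/13
P(Y=2 | obs) = 1/20 / 13/160 = 8/13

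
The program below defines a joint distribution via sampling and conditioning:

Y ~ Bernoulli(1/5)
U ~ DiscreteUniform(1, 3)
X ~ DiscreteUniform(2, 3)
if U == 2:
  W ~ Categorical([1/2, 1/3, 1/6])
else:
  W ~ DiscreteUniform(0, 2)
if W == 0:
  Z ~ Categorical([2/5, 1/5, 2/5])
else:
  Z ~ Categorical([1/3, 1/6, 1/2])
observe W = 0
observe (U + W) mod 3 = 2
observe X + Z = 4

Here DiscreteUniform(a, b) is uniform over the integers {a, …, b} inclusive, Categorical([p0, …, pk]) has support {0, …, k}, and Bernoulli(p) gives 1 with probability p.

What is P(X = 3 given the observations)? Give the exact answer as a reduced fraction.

P(X = 3 | obs) = 1/3

Enumerate traces; 4 have nonzero weight after conditioning:
  (Y=0, U=2, X=2, W=0, Z=2) weight 2/75
  (Y=0, U=2, X=3, W=0, Z=1) weight 1/75
  (Y=1, U=2, X=2, W=0, Z=2) weight 1/150
  (Y=1, U=2, X=3, W=0, Z=1) weight 1/300
Group by X:
  weight(X=2) = 1/30
  weight(X=3) = 1/60
Total weight = 1/30 + 1/60 = 1/20
P(X=2 | obs) = 1/30 / 1/20 = 2/3
P(X=3 | obs) = 1/60 / 1/20 = 1/3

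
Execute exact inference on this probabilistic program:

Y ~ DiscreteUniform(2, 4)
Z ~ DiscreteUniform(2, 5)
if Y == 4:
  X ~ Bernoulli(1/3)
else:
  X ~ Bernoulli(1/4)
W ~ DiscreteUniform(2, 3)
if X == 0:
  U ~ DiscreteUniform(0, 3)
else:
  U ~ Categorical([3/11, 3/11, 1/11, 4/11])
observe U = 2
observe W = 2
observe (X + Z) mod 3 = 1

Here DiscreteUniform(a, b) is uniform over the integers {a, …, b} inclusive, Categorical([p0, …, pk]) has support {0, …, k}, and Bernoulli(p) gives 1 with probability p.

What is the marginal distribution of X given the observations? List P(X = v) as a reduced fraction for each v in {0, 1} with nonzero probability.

P(X=0) = 143/163, P(X=1) = 20/163

Enumerate traces; 6 have nonzero weight after conditioning:
  (Y=2, Z=3, X=1, W=2, U=2) weight 1/1056
  (Y=2, Z=4, X=0, W=2, U=2) weight 1/128
  (Y=3, Z=3, X=1, W=2, U=2) weight 1/1056
  (Y=3, Z=4, X=0, W=2, U=2) weight 1/128
  (Y=4, Z=3, X=1, W=2, U=2) weight 1/792
  (Y=4, Z=4, X=0, W=2, U=2) weight 1/144
Group by X:
  weight(X=0) = 13/576
  weight(X=1) = 5/1584
Total weight = 13/576 + 5/1584 = 163/6336
P(X=0 | obs) = 13/576 / 163/6336 = 143/163
P(X=1 | obs) = 5/1584 / 163/6336 = 20/163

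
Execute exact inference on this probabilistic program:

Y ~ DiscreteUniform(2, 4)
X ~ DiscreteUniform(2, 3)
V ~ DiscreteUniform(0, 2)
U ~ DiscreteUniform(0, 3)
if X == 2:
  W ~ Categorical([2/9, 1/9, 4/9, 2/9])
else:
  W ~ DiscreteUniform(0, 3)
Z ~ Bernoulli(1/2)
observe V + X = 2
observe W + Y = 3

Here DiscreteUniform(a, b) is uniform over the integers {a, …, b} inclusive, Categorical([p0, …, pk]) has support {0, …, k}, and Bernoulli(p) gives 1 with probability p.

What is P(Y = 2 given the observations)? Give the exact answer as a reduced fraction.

P(Y = 2 | obs) = 1/3

Enumerate traces; 16 have nonzero weight after conditioning:
  (Y=2, X=2, V=0, U=0, W=1, Z=0) weight 1/1296
  (Y=2, X=2, V=0, U=0, W=1, Z=1) weight 1/1296
  (Y=2, X=2, V=0, U=1, W=1, Z=0) weight 1/1296
  (Y=2, X=2, V=0, U=1, W=1, Z=1) weight 1/1296
  (Y=2, X=2, V=0, U=2, W=1, Z=0) weight 1/1296
  (Y=2, X=2, V=0, U=2, W=1, Z=1) weight 1/1296
  (Y=2, X=2, V=0, U=3, W=1, Z=0) weight 1/1296
  (Y=2, X=2, V=0, U=3, W=1, Z=1) weight 1/1296
  (Y=3, X=2, V=0, U=0, W=0, Z=0) weight 1/648
  … 7 more
Group by Y:
  weight(Y=2) = 1/162
  weight(Y=3) = 1/81
Total weight = 1/162 + 1/81 = 1/54
P(Y=2 | obs) = 1/162 / 1/54 = 1/3
P(Y=3 | obs) = 1/81 / 1/54 = 2/3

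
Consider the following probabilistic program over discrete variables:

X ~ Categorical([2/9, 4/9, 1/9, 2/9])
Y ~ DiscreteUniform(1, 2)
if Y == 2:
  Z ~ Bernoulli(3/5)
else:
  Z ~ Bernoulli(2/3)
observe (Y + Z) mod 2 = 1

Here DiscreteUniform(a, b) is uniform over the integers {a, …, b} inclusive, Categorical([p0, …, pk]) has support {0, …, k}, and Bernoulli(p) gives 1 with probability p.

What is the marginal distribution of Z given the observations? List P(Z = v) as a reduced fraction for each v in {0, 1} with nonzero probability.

P(Z=0) = 5/14, P(Z=1) = 9/14

Enumerate traces; 8 have nonzero weight after conditioning:
  (X=0, Y=1, Z=0) weight 1/27
  (X=0, Y=2, Z=1) weight 1/15
  (X=1, Y=1, Z=0) weight 2/27
  (X=1, Y=2, Z=1) weight 2/15
  (X=2, Y=1, Z=0) weight 1/54
  (X=2, Y=2, Z=1) weight 1/30
  (X=3, Y=1, Z=0) weight 1/27
  (X=3, Y=2, Z=1) weight 1/15
Group by Z:
  weight(Z=0) = 1/6
  weight(Z=1) = 3/10
Total weight = 1/6 + 3/10 = 7/15
P(Z=0 | obs) = 1/6 / 7/15 = 5/14
P(Z=1 | obs) = 3/10 / 7/15 = 9/14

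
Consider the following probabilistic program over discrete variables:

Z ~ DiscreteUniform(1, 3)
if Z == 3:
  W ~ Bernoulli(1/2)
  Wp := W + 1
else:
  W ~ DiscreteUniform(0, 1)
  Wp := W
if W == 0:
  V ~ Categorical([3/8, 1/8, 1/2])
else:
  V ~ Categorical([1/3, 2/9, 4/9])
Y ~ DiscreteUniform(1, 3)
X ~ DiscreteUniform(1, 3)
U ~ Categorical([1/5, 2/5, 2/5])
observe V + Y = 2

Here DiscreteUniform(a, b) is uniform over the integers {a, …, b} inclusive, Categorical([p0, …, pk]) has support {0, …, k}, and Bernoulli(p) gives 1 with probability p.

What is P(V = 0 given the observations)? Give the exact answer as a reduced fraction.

P(V = 0 | obs) = 51/76

Enumerate traces; 108 have nonzero weight after conditioning:
  (Z=1, W=0, V=0, Y=2, X=1, U=0) weight 1/720
  (Z=1, W=0, V=0, Y=2, X=1, U=1) weight 1/360
  (Z=1, W=0, V=0, Y=2, X=1, U=2) weight 1/360
  (Z=1, W=0, V=0, Y=2, X=2, U=0) weight 1/720
  (Z=1, W=0, V=0, Y=2, X=2, U=1) weight 1/360
  (Z=1, W=0, V=0, Y=2, X=2, U=2) weight 1/360
  (Z=1, W=0, V=0, Y=2, X=3, U=0) weight 1/720
  (Z=1, W=0, V=0, Y=2, X=3, U=1) weight 1/360
  (Z=1, W=0, V=1, Y=1, X=1, U=0) weight 1/2160
  … 99 more
Group by V:
  weight(V=0) = 17/144
  weight(V=1) = 25/432
Total weight = 17/144 + 25/432 = 19/108
P(V=0 | obs) = 17/144 / 19/108 = 51/76
P(V=1 | obs) = 25/432 / 19/108 = 25/76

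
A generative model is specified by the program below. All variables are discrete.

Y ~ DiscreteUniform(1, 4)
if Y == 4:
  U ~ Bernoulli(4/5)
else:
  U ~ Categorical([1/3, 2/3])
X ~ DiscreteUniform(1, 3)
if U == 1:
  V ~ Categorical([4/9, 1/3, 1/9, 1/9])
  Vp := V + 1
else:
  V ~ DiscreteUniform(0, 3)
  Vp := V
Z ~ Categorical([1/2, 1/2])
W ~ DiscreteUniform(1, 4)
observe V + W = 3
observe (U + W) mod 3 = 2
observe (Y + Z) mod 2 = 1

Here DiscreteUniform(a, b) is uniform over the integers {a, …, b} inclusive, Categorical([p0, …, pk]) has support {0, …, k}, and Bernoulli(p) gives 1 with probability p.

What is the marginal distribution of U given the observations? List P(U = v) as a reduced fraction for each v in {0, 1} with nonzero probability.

Enumerate traces; 24 have nonzero weight after conditioning:
  (Y=1, U=0, X=1, V=1, Z=0, W=2) weight 1/1152
  (Y=1, U=0, X=2, V=1, Z=0, W=2) weight 1/1152
  (Y=1, U=0, X=3, V=1, Z=0, W=2) weight 1/1152
  (Y=1, U=1, X=1, V=2, Z=0, W=1) weight 1/1296
  (Y=1, U=1, X=2, V=2, Z=0, W=1) weight 1/1296
  (Y=1, U=1, X=3, V=2, Z=0, W=1) weight 1/1296
  (Y=2, U=0, X=1, V=1, Z=1, W=2) weight 1/1152
  (Y=2, U=0, X=2, V=1, Z=1, W=2) weight 1/1152
  … 16 more
Group by U:
  weight(U=0) = 3/320
  weight(U=1) = 7/720
Total weight = 3/320 + 7/720 = 11/576
P(U=0 | obs) = 3/320 / 11/576 = 27/55
P(U=1 | obs) = 7/720 / 11/576 = 28/55

P(U=0) = 27/55, P(U=1) = 28/55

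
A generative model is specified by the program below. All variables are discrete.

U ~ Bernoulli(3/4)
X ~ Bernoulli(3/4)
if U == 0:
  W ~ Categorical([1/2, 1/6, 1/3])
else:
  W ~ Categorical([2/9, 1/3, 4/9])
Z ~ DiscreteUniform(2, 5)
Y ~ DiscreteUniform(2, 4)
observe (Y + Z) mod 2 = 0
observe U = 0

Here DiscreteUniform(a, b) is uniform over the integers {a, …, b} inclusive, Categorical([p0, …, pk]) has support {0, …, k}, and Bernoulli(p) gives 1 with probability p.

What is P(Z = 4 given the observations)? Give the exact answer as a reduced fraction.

P(Z = 4 | obs) = 1/3

Enumerate traces; 36 have nonzero weight after conditioning:
  (U=0, X=0, W=0, Z=2, Y=2) weight 1/384
  (U=0, X=0, W=0, Z=2, Y=4) weight 1/384
  (U=0, X=0, W=0, Z=3, Y=3) weight 1/384
  (U=0, X=0, W=0, Z=4, Y=2) weight 1/384
  (U=0, X=0, W=0, Z=4, Y=4) weight 1/384
  (U=0, X=0, W=0, Z=5, Y=3) weight 1/384
  (U=0, X=0, W=1, Z=2, Y=2) weight 1/1152
  (U=0, X=0, W=1, Z=2, Y=4) weight 1/1152
  … 28 more
Group by Z:
  weight(Z=2) = 1/24
  weight(Z=3) = 1/48
  weight(Z=4) = 1/24
  weight(Z=5) = 1/48
Total weight = 1/24 + 1/48 + 1/24 + 1/48 = 1/8
P(Z=2 | obs) = 1/24 / 1/8 = 1/3
P(Z=3 | obs) = 1/48 / 1/8 = 1/6
P(Z=4 | obs) = 1/24 / 1/8 = 1/3
P(Z=5 | obs) = 1/48 / 1/8 = 1/6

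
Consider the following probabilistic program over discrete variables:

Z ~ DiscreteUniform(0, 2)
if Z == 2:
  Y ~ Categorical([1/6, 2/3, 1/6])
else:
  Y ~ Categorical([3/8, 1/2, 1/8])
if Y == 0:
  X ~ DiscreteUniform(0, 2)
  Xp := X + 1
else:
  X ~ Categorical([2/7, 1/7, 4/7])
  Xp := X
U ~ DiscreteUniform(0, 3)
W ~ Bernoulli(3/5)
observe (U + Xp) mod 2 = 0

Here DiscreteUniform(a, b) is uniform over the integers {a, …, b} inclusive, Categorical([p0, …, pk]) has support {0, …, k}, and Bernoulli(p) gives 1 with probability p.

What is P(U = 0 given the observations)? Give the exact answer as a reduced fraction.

P(U = 0 | obs) = 527/1512

Enumerate traces; 108 have nonzero weight after conditioning:
  (Z=0, Y=0, X=0, U=1, W=0) weight 1/240
  (Z=0, Y=0, X=0, U=1, W=1) weight 1/160
  (Z=0, Y=0, X=0, U=3, W=0) weight 1/240
  (Z=0, Y=0, X=0, U=3, W=1) weight 1/160
  (Z=0, Y=0, X=1, U=0, W=0) weight 1/240
  (Z=0, Y=0, X=1, U=0, W=1) weight 1/160
  (Z=0, Y=0, X=1, U=2, W=0) weight 1/240
  (Z=0, Y=0, X=1, U=2, W=1) weight 1/160
  … 100 more
Group by U:
  weight(U=0) = 527/3024
  weight(U=1) = 229/3024
  weight(U=2) = 527/3024
  weight(U=3) = 229/3024
Total weight = 527/3024 + 229/3024 + 527/3024 + 229/3024 = 1/2
P(U=0 | obs) = 527/3024 / 1/2 = 527/1512
P(U=1 | obs) = 229/3024 / 1/2 = 229/1512
P(U=2 | obs) = 527/3024 / 1/2 = 527/1512
P(U=3 | obs) = 229/3024 / 1/2 = 229/1512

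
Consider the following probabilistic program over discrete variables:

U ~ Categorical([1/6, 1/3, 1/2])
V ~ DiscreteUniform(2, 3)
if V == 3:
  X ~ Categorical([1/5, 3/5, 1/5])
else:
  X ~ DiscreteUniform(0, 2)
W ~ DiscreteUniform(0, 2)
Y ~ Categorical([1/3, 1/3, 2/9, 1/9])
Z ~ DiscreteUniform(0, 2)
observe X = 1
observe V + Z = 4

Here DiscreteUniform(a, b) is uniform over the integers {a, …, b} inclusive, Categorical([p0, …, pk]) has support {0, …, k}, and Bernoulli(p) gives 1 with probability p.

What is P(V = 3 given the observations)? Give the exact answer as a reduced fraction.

Enumerate traces; 72 have nonzero weight after conditioning:
  (U=0, V=2, X=1, W=0, Y=0, Z=2) weight 1/972
  (U=0, V=2, X=1, W=0, Y=1, Z=2) weight 1/972
  (U=0, V=2, X=1, W=0, Y=2, Z=2) weight 1/1458
  (U=0, V=2, X=1, W=0, Y=3, Z=2) weight 1/2916
  (U=0, V=2, X=1, W=1, Y=0, Z=2) weight 1/972
  (U=0, V=2, X=1, W=1, Y=1, Z=2) weight 1/972
  (U=0, V=2, X=1, W=1, Y=2, Z=2) weight 1/1458
  (U=0, V=2, X=1, W=1, Y=3, Z=2) weight 1/2916
  (U=0, V=3, X=1, W=0, Y=0, Z=1) weight 1/540
  … 63 more
Group by V:
  weight(V=2) = 1/18
  weight(V=3) = 1/10
Total weight = 1/18 + 1/10 = 7/45
P(V=2 | obs) = 1/18 / 7/45 = 5/14
P(V=3 | obs) = 1/10 / 7/45 = 9/14

P(V = 3 | obs) = 9/14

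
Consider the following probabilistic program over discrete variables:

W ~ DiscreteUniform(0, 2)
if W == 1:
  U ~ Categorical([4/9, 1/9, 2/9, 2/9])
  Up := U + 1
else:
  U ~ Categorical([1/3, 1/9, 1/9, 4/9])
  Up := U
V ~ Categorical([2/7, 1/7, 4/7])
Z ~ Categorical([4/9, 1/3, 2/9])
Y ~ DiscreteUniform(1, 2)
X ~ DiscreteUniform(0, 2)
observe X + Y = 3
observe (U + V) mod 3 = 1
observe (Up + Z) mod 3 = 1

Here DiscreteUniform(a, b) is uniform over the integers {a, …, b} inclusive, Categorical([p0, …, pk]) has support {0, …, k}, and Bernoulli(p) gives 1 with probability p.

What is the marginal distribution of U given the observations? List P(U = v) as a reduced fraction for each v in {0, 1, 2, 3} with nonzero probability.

Enumerate traces; 24 have nonzero weight after conditioning:
  (W=0, U=0, V=1, Z=1, Y=1, X=2) weight 1/1134
  (W=0, U=0, V=1, Z=1, Y=2, X=1) weight 1/1134
  (W=0, U=1, V=0, Z=0, Y=1, X=2) weight 4/5103
  (W=0, U=1, V=0, Z=0, Y=2, X=1) weight 4/5103
  (W=0, U=2, V=2, Z=2, Y=1, X=2) weight 4/5103
  (W=0, U=2, V=2, Z=2, Y=2, X=1) weight 4/5103
  (W=0, U=3, V=1, Z=1, Y=1, X=2) weight 2/1701
  (W=0, U=3, V=1, Z=1, Y=2, X=1) weight 2/1701
  … 16 more
Group by U:
  weight(U=0) = 34/5103
  weight(U=1) = 20/5103
  weight(U=2) = 40/5103
  weight(U=3) = 32/5103
Total weight = 34/5103 + 20/5103 + 40/5103 + 32/5103 = 2/81
P(U=0 | obs) = 34/5103 / 2/81 = 17/63
P(U=1 | obs) = 20/5103 / 2/81 = 10/63
P(U=2 | obs) = 40/5103 / 2/81 = 20/63
P(U=3 | obs) = 32/5103 / 2/81 = 16/63

P(U=0) = 17/63, P(U=1) = 10/63, P(U=2) = 20/63, P(U=3) = 16/63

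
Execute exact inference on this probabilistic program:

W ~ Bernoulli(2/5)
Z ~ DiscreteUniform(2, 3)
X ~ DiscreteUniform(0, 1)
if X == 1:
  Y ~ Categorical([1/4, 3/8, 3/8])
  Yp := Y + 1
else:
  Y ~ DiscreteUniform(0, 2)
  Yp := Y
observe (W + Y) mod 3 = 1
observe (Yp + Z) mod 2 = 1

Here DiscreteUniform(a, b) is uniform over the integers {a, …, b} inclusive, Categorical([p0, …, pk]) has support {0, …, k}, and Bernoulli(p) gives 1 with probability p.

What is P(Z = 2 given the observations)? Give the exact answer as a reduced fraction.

P(Z = 2 | obs) = 36/79

Enumerate traces; 4 have nonzero weight after conditioning:
  (W=0, Z=2, X=0, Y=1) weight 1/20
  (W=0, Z=3, X=1, Y=1) weight 9/160
  (W=1, Z=2, X=1, Y=0) weight 1/40
  (W=1, Z=3, X=0, Y=0) weight 1/30
Group by Z:
  weight(Z=2) = 3/40
  weight(Z=3) = 43/480
Total weight = 3/40 + 43/480 = 79/480
P(Z=2 | obs) = 3/40 / 79/480 = 36/79
P(Z=3 | obs) = 43/480 / 79/480 = 43/79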